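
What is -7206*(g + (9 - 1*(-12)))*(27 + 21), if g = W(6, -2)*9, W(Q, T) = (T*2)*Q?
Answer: 67448160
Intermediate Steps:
W(Q, T) = 2*Q*T (W(Q, T) = (2*T)*Q = 2*Q*T)
g = -216 (g = (2*6*(-2))*9 = -24*9 = -216)
-7206*(g + (9 - 1*(-12)))*(27 + 21) = -7206*(-216 + (9 - 1*(-12)))*(27 + 21) = -7206*(-216 + (9 + 12))*48 = -7206*(-216 + 21)*48 = -(-1405170)*48 = -7206*(-9360) = 67448160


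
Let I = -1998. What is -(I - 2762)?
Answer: 4760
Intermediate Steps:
-(I - 2762) = -(-1998 - 2762) = -1*(-4760) = 4760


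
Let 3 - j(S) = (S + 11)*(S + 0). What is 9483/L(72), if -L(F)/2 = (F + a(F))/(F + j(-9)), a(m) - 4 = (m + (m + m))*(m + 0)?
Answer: -881919/31256 ≈ -28.216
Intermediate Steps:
a(m) = 4 + 3*m**2 (a(m) = 4 + (m + (m + m))*(m + 0) = 4 + (m + 2*m)*m = 4 + (3*m)*m = 4 + 3*m**2)
j(S) = 3 - S*(11 + S) (j(S) = 3 - (S + 11)*(S + 0) = 3 - (11 + S)*S = 3 - S*(11 + S))
L(F) = -2*(4 + F + 3*F**2)/(21 + F) (L(F) = -2*(F + (4 + 3*F**2))/(F + (3 - 1*(-9)**2 - 11*(-9))) = -2*(4 + F + 3*F**2)/(F + (3 - 1*81 + 99)) = -2*(4 + F + 3*F**2)/(F + (3 - 81 + 99)) = -2*(4 + F + 3*F**2)/(F + 21) = -2*(4 + F + 3*F**2)/(21 + F))
9483/L(72) = 9483/((2*(-4 - 1*72 - 3*72**2)/(21 + 72))) = 9483/((2*(-4 - 72 - 3*5184)/93)) = 9483/((2*(1/93)*(-4 - 72 - 15552))) = 9483/((2*(1/93)*(-15628))) = 9483/(-31256/93) = 9483*(-93/31256) = -881919/31256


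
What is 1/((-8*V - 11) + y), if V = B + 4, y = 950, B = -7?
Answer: 1/963 ≈ 0.0010384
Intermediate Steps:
V = -3 (V = -7 + 4 = -3)
1/((-8*V - 11) + y) = 1/((-8*(-3) - 11) + 950) = 1/((24 - 11) + 950) = 1/(13 + 950) = 1/963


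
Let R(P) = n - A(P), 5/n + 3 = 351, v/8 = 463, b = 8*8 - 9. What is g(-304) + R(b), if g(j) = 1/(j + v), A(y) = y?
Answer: -16264663/295800 ≈ -54.985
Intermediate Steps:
b = 55 (b = 64 - 9 = 55)
v = 3704 (v = 8*463 = 3704)
g(j) = 1/(3704 + j) (g(j) = 1/(j + 3704) = 1/(3704 + j))
n = 5/348 (n = 5/(-3 + 351) = 5/348 ≈ 0.014368)
R(P) = 5/348 - P
g(-304) + R(b) = 1/(3704 - 304) + (5/348 - 1*55) = 1/3400 + (5/348 - 55) = 1/3400 - 19135/348 = -16264663/295800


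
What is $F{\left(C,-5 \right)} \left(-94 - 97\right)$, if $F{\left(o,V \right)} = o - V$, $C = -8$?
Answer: $573$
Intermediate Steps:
$F{\left(C,-5 \right)} \left(-94 - 97\right) = \left(-8 - -5\right) \left(-94 - 97\right) = \left(-8 + 5\right) \left(-191\right) = \left(-3\right) \left(-191\right) = 573$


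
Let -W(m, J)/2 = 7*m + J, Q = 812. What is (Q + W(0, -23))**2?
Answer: 736164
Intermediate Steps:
W(m, J) = -14*m - 2*J (W(m, J) = -2*(7*m + J) = -2*(J + 7*m) = -14*m - 2*J)
(Q + W(0, -23))**2 = (812 + (-14*0 - 2*(-23)))**2 = (812 + (0 + 46))**2 = (812 + 46)**2 = 858**2 = 736164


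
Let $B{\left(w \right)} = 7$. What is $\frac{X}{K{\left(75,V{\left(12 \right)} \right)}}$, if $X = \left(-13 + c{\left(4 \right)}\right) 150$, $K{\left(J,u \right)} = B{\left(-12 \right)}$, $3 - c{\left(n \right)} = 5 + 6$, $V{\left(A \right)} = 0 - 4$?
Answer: $-450$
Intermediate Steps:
$V{\left(A \right)} = -4$ ($V{\left(A \right)} = 0 - 4 = -4$)
$c{\left(n \right)} = -8$ ($c{\left(n \right)} = 3 - \left(5 + 6\right) = 3 - 11 = -8$)
$K{\left(J,u \right)} = 7$
$X = -3150$ ($X = \left(-13 - 8\right) 150 = \left(-21\right) 150 = -3150$)
$\frac{X}{K{\left(75,V{\left(12 \right)} \right)}} = - \frac{3150}{7} = \left(-3150\right) \frac{1}{7} = -450$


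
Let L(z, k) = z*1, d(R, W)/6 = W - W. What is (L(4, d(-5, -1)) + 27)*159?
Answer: 4929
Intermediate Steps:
d(R, W) = 0 (d(R, W) = 6*(W - W) = 6*0 = 0)
L(z, k) = z
(L(4, d(-5, -1)) + 27)*159 = (4 + 27)*159 = 31*159 = 4929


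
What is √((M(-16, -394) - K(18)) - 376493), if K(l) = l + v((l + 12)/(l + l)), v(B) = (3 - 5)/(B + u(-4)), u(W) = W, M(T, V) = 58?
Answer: I*√135899761/19 ≈ 613.56*I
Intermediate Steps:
v(B) = -2/(-4 + B) (v(B) = (3 - 5)/(B - 4) = -2/(-4 + B))
K(l) = l - 2/(-4 + (12 + l)/(2*l)) (K(l) = l - 2/(-4 + (l + 12)/(l + l)) = l - 2/(-4 + (12 + l)/((2*l))) = l - 2/(-4 + (12 + l)*(1/(2*l))) = l - 2/(-4 + (12 + l)/(2*l)))
√((M(-16, -394) - K(18)) - 376493) = √((58 - 18*(-8 + 7*18)/(-12 + 7*18)) - 376493) = √((58 - 18*(-8 + 126)/(-12 + 126)) - 376493) = √((58 - 18*118/114) - 376493) = √((58 - 1*354/19) - 376493) = √((58 - 354/19) - 376493) = √(748/19 - 376493) = √(-7152619/19) = I*√135899761/19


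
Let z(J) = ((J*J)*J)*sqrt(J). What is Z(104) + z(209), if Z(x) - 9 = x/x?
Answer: 10 + 9129329*sqrt(209) ≈ 1.3198e+8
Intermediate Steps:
z(J) = J**(7/2) (z(J) = (J**2*J)*sqrt(J) = J**3*sqrt(J) = J**(7/2))
Z(x) = 10 (Z(x) = 9 + x/x = 9 + 1 = 10)
Z(104) + z(209) = 10 + 209**(7/2) = 10 + 9129329*sqrt(209)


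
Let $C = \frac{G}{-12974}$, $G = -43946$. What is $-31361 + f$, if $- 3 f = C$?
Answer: $- \frac{610338394}{19461} \approx -31362.0$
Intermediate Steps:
$C = \frac{21973}{6487}$ ($C = - \frac{43946}{-12974} = \left(-43946\right) \left(- \frac{1}{12974}\right) = \frac{21973}{6487} \approx 3.3872$)
$f = - \frac{21973}{19461}$ ($f = \left(- \frac{1}{3}\right) \frac{21973}{6487} = - \frac{21973}{19461} \approx -1.1291$)
$-31361 + f = -31361 - \frac{21973}{19461} = - \frac{610338394}{19461}$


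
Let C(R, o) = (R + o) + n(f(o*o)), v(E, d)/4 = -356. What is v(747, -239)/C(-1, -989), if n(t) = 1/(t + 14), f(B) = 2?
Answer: 22784/15839 ≈ 1.4385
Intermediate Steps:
v(E, d) = -1424 (v(E, d) = 4*(-356) = -1424)
n(t) = 1/(14 + t)
C(R, o) = 1/16 + R + o (C(R, o) = (R + o) + 1/(14 + 2) = (R + o) + 1/16 = 1/16 + R + o)
v(747, -239)/C(-1, -989) = -1424/(1/16 - 1 - 989) = -1424/(-15839/16) = -1424*(-16/15839) = 22784/15839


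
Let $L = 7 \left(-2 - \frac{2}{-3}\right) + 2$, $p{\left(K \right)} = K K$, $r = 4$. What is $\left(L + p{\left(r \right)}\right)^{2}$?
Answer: $\frac{676}{9} \approx 75.111$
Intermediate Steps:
$p{\left(K \right)} = K^{2}$
$L = - \frac{22}{3}$ ($L = 7 \left(-2 - - \frac{2}{3}\right) + 2 = 7 \left(-2 + \frac{2}{3}\right) + 2 = 7 \left(- \frac{4}{3}\right) + 2 = - \frac{28}{3} + 2 = - \frac{22}{3} \approx -7.3333$)
$\left(L + p{\left(r \right)}\right)^{2} = \left(- \frac{22}{3} + 4^{2}\right)^{2} = \left(- \frac{22}{3} + 16\right)^{2} = \left(\frac{26}{3}\right)^{2} = \frac{676}{9}$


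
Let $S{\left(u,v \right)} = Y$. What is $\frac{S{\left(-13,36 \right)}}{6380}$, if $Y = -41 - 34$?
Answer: $- \frac{15}{1276} \approx -0.011755$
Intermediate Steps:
$Y = -75$ ($Y = -41 - 34 = -75$)
$S{\left(u,v \right)} = -75$
$\frac{S{\left(-13,36 \right)}}{6380} = - \frac{75}{6380} = \left(-75\right) \frac{1}{6380} = - \frac{15}{1276}$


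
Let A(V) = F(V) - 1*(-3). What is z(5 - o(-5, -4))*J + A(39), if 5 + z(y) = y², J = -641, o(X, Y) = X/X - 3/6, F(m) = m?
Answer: -38933/4 ≈ -9733.3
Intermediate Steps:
o(X, Y) = ½ (o(X, Y) = 1 - 3*⅙ = 1 - ½ = ½)
A(V) = 3 + V (A(V) = V - 1*(-3) = V + 3 = 3 + V)
z(y) = -5 + y²
z(5 - o(-5, -4))*J + A(39) = (-5 + (5 - 1*½)²)*(-641) + (3 + 39) = (-5 + (5 - ½)²)*(-641) + 42 = (-5 + (9/2)²)*(-641) + 42 = (-5 + 81/4)*(-641) + 42 = (61/4)*(-641) + 42 = -39101/4 + 42 = -38933/4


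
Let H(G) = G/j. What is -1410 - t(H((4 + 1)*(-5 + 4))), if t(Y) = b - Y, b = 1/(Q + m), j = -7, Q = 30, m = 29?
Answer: -582042/413 ≈ -1409.3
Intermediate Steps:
H(G) = -G/7 (H(G) = G/(-7) = G*(-⅐) = -G/7)
b = 1/59 (b = 1/(30 + 29) = 1/59 ≈ 0.016949)
t(Y) = 1/59 - Y
-1410 - t(H((4 + 1)*(-5 + 4))) = -1410 - (1/59 - (-1)*(4 + 1)*(-5 + 4)/7) = -1410 - (1/59 - (-1)*5*(-1)/7) = -1410 - (1/59 - (-1)*(-5)/7) = -1410 - (1/59 - 1*5/7) = -1410 - (1/59 - 5/7) = -1410 - 1*(-288/413) = -1410 + 288/413 = -582042/413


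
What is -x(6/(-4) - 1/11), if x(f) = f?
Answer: 35/22 ≈ 1.5909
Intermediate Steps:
-x(6/(-4) - 1/11) = -(6/(-4) - 1/11) = -(6*(-¼) - 1*1/11) = -(-3/2 - 1/11) = -1*(-35/22) = 35/22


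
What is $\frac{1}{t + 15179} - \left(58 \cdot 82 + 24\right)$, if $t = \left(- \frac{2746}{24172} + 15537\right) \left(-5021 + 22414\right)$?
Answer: $- \frac{15612532930410094}{3266220278331} \approx -4780.0$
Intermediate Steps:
$t = \frac{3266036824937}{12086}$ ($t = \left(\left(-2746\right) \frac{1}{24172} + 15537\right) 17393 = \left(- \frac{1373}{12086} + 15537\right) 17393 = \frac{187778809}{12086} \cdot 17393 = \frac{3266036824937}{12086} \approx 2.7023 \cdot 10^{8}$)
$\frac{1}{t + 15179} - \left(58 \cdot 82 + 24\right) = \frac{1}{\frac{3266036824937}{12086} + 15179} - \left(58 \cdot 82 + 24\right) = \frac{1}{\frac{3266220278331}{12086}} - \left(4756 + 24\right) = \frac{12086}{3266220278331} - 4780 = - \frac{15612532930410094}{3266220278331}$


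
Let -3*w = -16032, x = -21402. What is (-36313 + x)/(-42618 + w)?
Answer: 57715/37274 ≈ 1.5484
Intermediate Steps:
w = 5344 (w = -⅓*(-16032) = 5344)
(-36313 + x)/(-42618 + w) = (-36313 - 21402)/(-42618 + 5344) = -57715/(-37274) = -57715*(-1/37274) = 57715/37274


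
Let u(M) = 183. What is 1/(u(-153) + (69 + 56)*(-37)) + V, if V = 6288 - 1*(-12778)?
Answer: 84691171/4442 ≈ 19066.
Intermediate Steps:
V = 19066 (V = 6288 + 12778 = 19066)
1/(u(-153) + (69 + 56)*(-37)) + V = 1/(183 + (69 + 56)*(-37)) + 19066 = 1/(183 + 125*(-37)) + 19066 = 1/(183 - 4625) + 19066 = 1/(-4442) + 19066 = -1/4442 + 19066 = 84691171/4442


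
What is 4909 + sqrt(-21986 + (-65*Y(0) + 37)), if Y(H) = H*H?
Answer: 4909 + I*sqrt(21949) ≈ 4909.0 + 148.15*I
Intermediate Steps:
Y(H) = H**2
4909 + sqrt(-21986 + (-65*Y(0) + 37)) = 4909 + sqrt(-21986 + (-65*0**2 + 37)) = 4909 + sqrt(-21986 + (-65*0 + 37)) = 4909 + sqrt(-21986 + (0 + 37)) = 4909 + sqrt(-21986 + 37) = 4909 + sqrt(-21949) = 4909 + I*sqrt(21949)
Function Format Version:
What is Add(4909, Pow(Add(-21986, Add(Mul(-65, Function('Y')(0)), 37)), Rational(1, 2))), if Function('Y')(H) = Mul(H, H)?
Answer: Add(4909, Mul(I, Pow(21949, Rational(1, 2)))) ≈ Add(4909.0, Mul(148.15, I))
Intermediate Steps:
Function('Y')(H) = Pow(H, 2)
Add(4909, Pow(Add(-21986, Add(Mul(-65, Function('Y')(0)), 37)), Rational(1, 2))) = Add(4909, Pow(Add(-21986, Add(Mul(-65, Pow(0, 2)), 37)), Rational(1, 2))) = Add(4909, Pow(Add(-21986, Add(Mul(-65, 0), 37)), Rational(1, 2))) = Add(4909, Pow(Add(-21986, Add(0, 37)), Rational(1, 2))) = Add(4909, Pow(Add(-21986, 37), Rational(1, 2))) = Add(4909, Pow(-21949, Rational(1, 2))) = Add(4909, Mul(I, Pow(21949, Rational(1, 2))))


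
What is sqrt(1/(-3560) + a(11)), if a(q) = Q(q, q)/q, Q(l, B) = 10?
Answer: sqrt(348416310)/19580 ≈ 0.95332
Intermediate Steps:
a(q) = 10/q
sqrt(1/(-3560) + a(11)) = sqrt(1/(-3560) + 10/11) = sqrt(-1/3560 + 10*(1/11)) = sqrt(-1/3560 + 10/11) = sqrt(35589/39160) = sqrt(348416310)/19580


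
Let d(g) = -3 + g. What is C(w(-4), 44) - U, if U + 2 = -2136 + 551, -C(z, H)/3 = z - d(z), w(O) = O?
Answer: 1578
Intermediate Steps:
C(z, H) = -9 (C(z, H) = -3*(z - (-3 + z)) = -3*(z + (3 - z)) = -3*3 = -9)
U = -1587 (U = -2 + (-2136 + 551) = -2 - 1585 = -1587)
C(w(-4), 44) - U = -9 - 1*(-1587) = -9 + 1587 = 1578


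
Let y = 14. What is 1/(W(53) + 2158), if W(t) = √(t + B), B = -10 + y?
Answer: 2158/4656907 - √57/4656907 ≈ 0.00046178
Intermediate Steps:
B = 4 (B = -10 + 14 = 4)
W(t) = √(4 + t) (W(t) = √(t + 4) = √(4 + t))
1/(W(53) + 2158) = 1/(√(4 + 53) + 2158) = 1/(√57 + 2158) = 1/(2158 + √57)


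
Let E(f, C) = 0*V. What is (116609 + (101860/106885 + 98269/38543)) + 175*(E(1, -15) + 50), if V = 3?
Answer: 103290391971658/823933711 ≈ 1.2536e+5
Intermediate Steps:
E(f, C) = 0 (E(f, C) = 0*3 = 0)
(116609 + (101860/106885 + 98269/38543)) + 175*(E(1, -15) + 50) = (116609 + (101860/106885 + 98269/38543)) + 175*(0 + 50) = (116609 + (101860*(1/106885) + 98269*(1/38543))) + 175*50 = (116609 + (20372/21377 + 98269/38543)) + 8750 = (116609 + 2885894409/823933711) + 8750 = 96080972000408/823933711 + 8750 = 103290391971658/823933711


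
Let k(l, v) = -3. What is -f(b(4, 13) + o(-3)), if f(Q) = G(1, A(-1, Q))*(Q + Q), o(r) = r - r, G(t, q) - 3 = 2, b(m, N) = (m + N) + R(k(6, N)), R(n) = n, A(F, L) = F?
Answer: -140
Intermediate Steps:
b(m, N) = -3 + N + m (b(m, N) = (m + N) - 3 = (N + m) - 3 = -3 + N + m)
G(t, q) = 5 (G(t, q) = 3 + 2 = 5)
o(r) = 0
f(Q) = 10*Q (f(Q) = 5*(Q + Q) = 5*(2*Q) = 10*Q)
-f(b(4, 13) + o(-3)) = -10*((-3 + 13 + 4) + 0) = -10*(14 + 0) = -10*14 = -1*140 = -140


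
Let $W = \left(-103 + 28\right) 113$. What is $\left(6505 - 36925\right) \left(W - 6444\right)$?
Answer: $453835980$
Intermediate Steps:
$W = -8475$ ($W = \left(-75\right) 113 = -8475$)
$\left(6505 - 36925\right) \left(W - 6444\right) = \left(6505 - 36925\right) \left(-8475 - 6444\right) = \left(-30420\right) \left(-14919\right) = 453835980$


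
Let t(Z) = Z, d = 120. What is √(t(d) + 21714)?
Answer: 3*√2426 ≈ 147.76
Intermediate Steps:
√(t(d) + 21714) = √(120 + 21714) = √21834 = 3*√2426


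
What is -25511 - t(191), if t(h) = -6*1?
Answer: -25505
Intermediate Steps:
t(h) = -6
-25511 - t(191) = -25511 - 1*(-6) = -25511 + 6 = -25505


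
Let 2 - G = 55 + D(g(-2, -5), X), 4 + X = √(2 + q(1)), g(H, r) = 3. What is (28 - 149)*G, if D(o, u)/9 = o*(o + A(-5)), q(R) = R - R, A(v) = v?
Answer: -121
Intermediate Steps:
q(R) = 0
X = -4 + √2 (X = -4 + √(2 + 0) = -4 + √2 ≈ -2.5858)
D(o, u) = 9*o*(-5 + o) (D(o, u) = 9*(o*(o - 5)) = 9*(o*(-5 + o)) = 9*o*(-5 + o))
G = 1 (G = 2 - (55 + 9*3*(-5 + 3)) = 2 - (55 + 9*3*(-2)) = 2 - (55 - 54) = 2 - 1*1 = 2 - 1 = 1)
(28 - 149)*G = (28 - 149)*1 = -121*1 = -121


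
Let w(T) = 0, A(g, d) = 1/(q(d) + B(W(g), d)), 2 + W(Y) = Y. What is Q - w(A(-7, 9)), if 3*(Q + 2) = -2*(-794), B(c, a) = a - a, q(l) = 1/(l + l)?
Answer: 1582/3 ≈ 527.33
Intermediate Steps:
W(Y) = -2 + Y
q(l) = 1/(2*l)
B(c, a) = 0
A(g, d) = 2*d (A(g, d) = 1/(1/(2*d) + 0) = 1/(1/(2*d)) = 2*d)
Q = 1582/3 (Q = -2 + (-2*(-794))/3 = -2 + (⅓)*1588 = -2 + 1588/3 = 1582/3 ≈ 527.33)
Q - w(A(-7, 9)) = 1582/3 - 1*0 = 1582/3 + 0 = 1582/3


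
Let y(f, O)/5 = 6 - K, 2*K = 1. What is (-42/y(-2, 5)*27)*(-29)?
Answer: 65772/55 ≈ 1195.9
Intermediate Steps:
K = 1/2 (K = (1/2)*1 = 1/2 ≈ 0.50000)
y(f, O) = 55/2 (y(f, O) = 5*(6 - 1*1/2) = 5*(6 - 1/2) = 5*(11/2) = 55/2)
(-42/y(-2, 5)*27)*(-29) = (-42/55/2*27)*(-29) = (-42*2/55*27)*(-29) = -84/55*27*(-29) = -2268/55*(-29) = 65772/55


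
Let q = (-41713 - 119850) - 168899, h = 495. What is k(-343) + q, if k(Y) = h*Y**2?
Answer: 57905793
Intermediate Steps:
k(Y) = 495*Y**2
q = -330462 (q = -161563 - 168899 = -330462)
k(-343) + q = 495*(-343)**2 - 330462 = 495*117649 - 330462 = 58236255 - 330462 = 57905793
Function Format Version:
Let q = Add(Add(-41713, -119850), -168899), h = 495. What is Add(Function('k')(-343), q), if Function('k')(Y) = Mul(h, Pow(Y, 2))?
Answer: 57905793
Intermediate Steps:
Function('k')(Y) = Mul(495, Pow(Y, 2))
q = -330462 (q = Add(-161563, -168899) = -330462)
Add(Function('k')(-343), q) = Add(Mul(495, Pow(-343, 2)), -330462) = Add(Mul(495, 117649), -330462) = Add(58236255, -330462) = 57905793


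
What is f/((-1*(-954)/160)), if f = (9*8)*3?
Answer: 1920/53 ≈ 36.226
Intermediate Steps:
f = 216 (f = 72*3 = 216)
f/((-1*(-954)/160)) = 216/((-1*(-954)/160)) = 216/((954*(1/160))) = 216/(477/80) = 216*(80/477) = 1920/53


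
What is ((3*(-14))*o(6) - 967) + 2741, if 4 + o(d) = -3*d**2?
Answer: 6478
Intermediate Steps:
o(d) = -4 - 3*d**2
((3*(-14))*o(6) - 967) + 2741 = ((3*(-14))*(-4 - 3*6**2) - 967) + 2741 = (-42*(-4 - 3*36) - 967) + 2741 = (-42*(-4 - 108) - 967) + 2741 = (-42*(-112) - 967) + 2741 = (4704 - 967) + 2741 = 3737 + 2741 = 6478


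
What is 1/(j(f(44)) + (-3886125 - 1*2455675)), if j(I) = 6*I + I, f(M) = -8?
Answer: -1/6341856 ≈ -1.5768e-7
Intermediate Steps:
j(I) = 7*I
1/(j(f(44)) + (-3886125 - 1*2455675)) = 1/(7*(-8) + (-3886125 - 1*2455675)) = 1/(-56 + (-3886125 - 2455675)) = 1/(-56 - 6341800) = 1/(-6341856) = -1/6341856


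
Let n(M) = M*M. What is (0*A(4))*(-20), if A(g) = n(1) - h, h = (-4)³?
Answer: 0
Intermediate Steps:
n(M) = M²
h = -64
A(g) = 65 (A(g) = 1² - 1*(-64) = 1 + 64 = 65)
(0*A(4))*(-20) = (0*65)*(-20) = 0*(-20) = 0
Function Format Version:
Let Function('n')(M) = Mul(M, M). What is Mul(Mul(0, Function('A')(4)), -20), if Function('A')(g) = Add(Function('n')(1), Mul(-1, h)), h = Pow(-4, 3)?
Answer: 0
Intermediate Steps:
Function('n')(M) = Pow(M, 2)
h = -64
Function('A')(g) = 65 (Function('A')(g) = Add(Pow(1, 2), Mul(-1, -64)) = Add(1, 64) = 65)
Mul(Mul(0, Function('A')(4)), -20) = Mul(Mul(0, 65), -20) = Mul(0, -20) = 0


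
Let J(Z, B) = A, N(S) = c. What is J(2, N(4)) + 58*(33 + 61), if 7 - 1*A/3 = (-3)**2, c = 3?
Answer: 5446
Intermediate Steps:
N(S) = 3
A = -6 (A = 21 - 3*(-3)**2 = 21 - 3*9 = 21 - 27 = -6)
J(Z, B) = -6
J(2, N(4)) + 58*(33 + 61) = -6 + 58*(33 + 61) = -6 + 58*94 = -6 + 5452 = 5446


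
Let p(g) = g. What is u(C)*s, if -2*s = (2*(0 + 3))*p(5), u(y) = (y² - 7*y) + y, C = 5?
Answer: 75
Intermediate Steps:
u(y) = y² - 6*y
s = -15 (s = -2*(0 + 3)*5/2 = -2*3*5/2 = -3*5 = -½*30 = -15)
u(C)*s = (5*(-6 + 5))*(-15) = (5*(-1))*(-15) = -5*(-15) = 75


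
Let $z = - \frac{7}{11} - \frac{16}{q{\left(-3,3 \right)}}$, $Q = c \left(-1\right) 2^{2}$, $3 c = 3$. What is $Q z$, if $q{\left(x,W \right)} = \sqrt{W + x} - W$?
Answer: $- \frac{620}{33} \approx -18.788$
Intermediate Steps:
$c = 1$ ($c = \frac{1}{3} \cdot 3 = 1$)
$Q = -4$ ($Q = 1 \left(-1\right) 2^{2} = \left(-1\right) 4 = -4$)
$z = \frac{155}{33}$ ($z = - \frac{7}{11} - \frac{16}{\sqrt{3 - 3} - 3} = \left(-7\right) \frac{1}{11} - \frac{16}{\sqrt{0} - 3} = - \frac{7}{11} - \frac{16}{0 - 3} = - \frac{7}{11} - \frac{16}{-3} = - \frac{7}{11} - - \frac{16}{3} = - \frac{7}{11} + \frac{16}{3} = \frac{155}{33} \approx 4.697$)
$Q z = \left(-4\right) \frac{155}{33} = - \frac{620}{33}$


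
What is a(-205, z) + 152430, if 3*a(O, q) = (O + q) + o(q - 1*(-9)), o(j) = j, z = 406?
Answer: 457906/3 ≈ 1.5264e+5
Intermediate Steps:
a(O, q) = 3 + O/3 + 2*q/3 (a(O, q) = ((O + q) + (q - 1*(-9)))/3 = ((O + q) + (q + 9))/3 = ((O + q) + (9 + q))/3 = (9 + O + 2*q)/3 = 3 + O/3 + 2*q/3)
a(-205, z) + 152430 = (3 + (1/3)*(-205) + (2/3)*406) + 152430 = (3 - 205/3 + 812/3) + 152430 = 616/3 + 152430 = 457906/3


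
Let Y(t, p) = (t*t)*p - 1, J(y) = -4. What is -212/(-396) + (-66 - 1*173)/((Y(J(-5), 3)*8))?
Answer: -3733/37224 ≈ -0.10028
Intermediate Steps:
Y(t, p) = -1 + p*t**2 (Y(t, p) = t**2*p - 1 = p*t**2 - 1 = -1 + p*t**2)
-212/(-396) + (-66 - 1*173)/((Y(J(-5), 3)*8)) = -212/(-396) + (-66 - 1*173)/(((-1 + 3*(-4)**2)*8)) = -212*(-1/396) + (-66 - 173)/(((-1 + 3*16)*8)) = 53/99 - 239*1/(8*(-1 + 48)) = 53/99 - 239/(47*8) = 53/99 - 239/376 = -3733/37224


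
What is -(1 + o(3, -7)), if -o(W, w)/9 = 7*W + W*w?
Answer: -1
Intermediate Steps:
o(W, w) = -63*W - 9*W*w (o(W, w) = -9*(7*W + W*w) = -63*W - 9*W*w)
-(1 + o(3, -7)) = -(1 - 9*3*(7 - 7)) = -(1 - 9*3*0) = -(1 + 0) = -1*1 = -1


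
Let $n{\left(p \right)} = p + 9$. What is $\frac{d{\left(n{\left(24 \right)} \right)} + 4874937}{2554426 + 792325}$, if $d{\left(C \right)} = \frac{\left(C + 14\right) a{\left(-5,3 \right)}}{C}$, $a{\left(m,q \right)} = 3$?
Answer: $\frac{53624354}{36814261} \approx 1.4566$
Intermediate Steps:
$n{\left(p \right)} = 9 + p$
$d{\left(C \right)} = \frac{42 + 3 C}{C}$ ($d{\left(C \right)} = \frac{\left(C + 14\right) 3}{C} = \frac{\left(14 + C\right) 3}{C} = \frac{42 + 3 C}{C}$)
$\frac{d{\left(n{\left(24 \right)} \right)} + 4874937}{2554426 + 792325} = \frac{\left(3 + \frac{42}{9 + 24}\right) + 4874937}{2554426 + 792325} = \frac{\left(3 + \frac{42}{33}\right) + 4874937}{3346751} = \left(\left(3 + 42 \cdot \frac{1}{33}\right) + 4874937\right) \frac{1}{3346751} = \left(\left(3 + \frac{14}{11}\right) + 4874937\right) \frac{1}{3346751} = \left(\frac{47}{11} + 4874937\right) \frac{1}{3346751} = \frac{53624354}{11} \cdot \frac{1}{3346751} = \frac{53624354}{36814261}$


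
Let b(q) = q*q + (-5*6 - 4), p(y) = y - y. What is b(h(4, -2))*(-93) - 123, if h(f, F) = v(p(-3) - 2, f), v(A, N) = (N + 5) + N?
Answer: -12678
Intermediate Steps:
p(y) = 0
v(A, N) = 5 + 2*N (v(A, N) = (5 + N) + N = 5 + 2*N)
h(f, F) = 5 + 2*f
b(q) = -34 + q² (b(q) = q² + (-30 - 4) = q² - 34 = -34 + q²)
b(h(4, -2))*(-93) - 123 = (-34 + (5 + 2*4)²)*(-93) - 123 = (-34 + (5 + 8)²)*(-93) - 123 = (-34 + 13²)*(-93) - 123 = (-34 + 169)*(-93) - 123 = 135*(-93) - 123 = -12555 - 123 = -12678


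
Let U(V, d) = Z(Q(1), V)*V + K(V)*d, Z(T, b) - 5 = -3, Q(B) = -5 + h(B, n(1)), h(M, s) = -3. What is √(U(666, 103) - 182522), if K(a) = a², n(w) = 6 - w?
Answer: √45505078 ≈ 6745.7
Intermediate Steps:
Q(B) = -8 (Q(B) = -5 - 3 = -8)
Z(T, b) = 2 (Z(T, b) = 5 - 3 = 2)
U(V, d) = 2*V + d*V² (U(V, d) = 2*V + V²*d = 2*V + d*V²)
√(U(666, 103) - 182522) = √(666*(2 + 666*103) - 182522) = √(666*(2 + 68598) - 182522) = √(666*68600 - 182522) = √(45687600 - 182522) = √45505078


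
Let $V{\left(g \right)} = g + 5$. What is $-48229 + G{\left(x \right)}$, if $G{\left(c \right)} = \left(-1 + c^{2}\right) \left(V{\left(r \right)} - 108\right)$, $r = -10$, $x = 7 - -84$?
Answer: $-983869$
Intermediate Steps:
$x = 91$ ($x = 7 + 84 = 91$)
$V{\left(g \right)} = 5 + g$
$G{\left(c \right)} = 113 - 113 c^{2}$ ($G{\left(c \right)} = \left(-1 + c^{2}\right) \left(\left(5 - 10\right) - 108\right) = \left(-1 + c^{2}\right) \left(-5 - 108\right) = \left(-1 + c^{2}\right) \left(-113\right) = 113 - 113 c^{2}$)
$-48229 + G{\left(x \right)} = -48229 + \left(113 - 113 \cdot 91^{2}\right) = -48229 + \left(113 - 935753\right) = -48229 - 935640 = -983869$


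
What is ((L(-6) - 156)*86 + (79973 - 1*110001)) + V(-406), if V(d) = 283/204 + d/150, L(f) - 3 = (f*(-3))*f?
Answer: -89208043/1700 ≈ -52475.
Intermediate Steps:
L(f) = 3 - 3*f² (L(f) = 3 + (f*(-3))*f = 3 + (-3*f)*f = 3 - 3*f²)
V(d) = 283/204 + d/150 (V(d) = 283*(1/204) + d*(1/150) = 283/204 + d/150)
((L(-6) - 156)*86 + (79973 - 1*110001)) + V(-406) = (((3 - 3*(-6)²) - 156)*86 + (79973 - 1*110001)) + (283/204 + (1/150)*(-406)) = (((3 - 3*36) - 156)*86 + (79973 - 110001)) + (283/204 - 203/75) = (((3 - 108) - 156)*86 - 30028) - 2243/1700 = ((-105 - 156)*86 - 30028) - 2243/1700 = (-261*86 - 30028) - 2243/1700 = (-22446 - 30028) - 2243/1700 = -52474 - 2243/1700 = -89208043/1700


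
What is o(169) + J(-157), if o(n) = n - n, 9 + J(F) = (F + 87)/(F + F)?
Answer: -1378/157 ≈ -8.7771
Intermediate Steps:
J(F) = -9 + (87 + F)/(2*F) (J(F) = -9 + (F + 87)/(F + F) = -9 + (87 + F)/((2*F)) = -9 + (87 + F)*(1/(2*F)) = -9 + (87 + F)/(2*F))
o(n) = 0
o(169) + J(-157) = 0 + (½)*(87 - 17*(-157))/(-157) = 0 + (½)*(-1/157)*(87 + 2669) = 0 + (½)*(-1/157)*2756 = 0 - 1378/157 = -1378/157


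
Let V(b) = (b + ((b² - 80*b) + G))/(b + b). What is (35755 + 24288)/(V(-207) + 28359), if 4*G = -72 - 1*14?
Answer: 49715604/23362891 ≈ 2.1280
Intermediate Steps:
G = -43/2 (G = (-72 - 1*14)/4 = (-72 - 14)/4 = (¼)*(-86) = -43/2 ≈ -21.500)
V(b) = (-43/2 + b² - 79*b)/(2*b) (V(b) = (b + ((b² - 80*b) - 43/2))/(b + b) = (b + (-43/2 + b² - 80*b))/((2*b)) = (-43/2 + b² - 79*b)*(1/(2*b)) = (-43/2 + b² - 79*b)/(2*b))
(35755 + 24288)/(V(-207) + 28359) = (35755 + 24288)/((¼)*(-43 + 2*(-207)*(-79 - 207))/(-207) + 28359) = 60043/((¼)*(-1/207)*(-43 + 2*(-207)*(-286)) + 28359) = 60043/((¼)*(-1/207)*(-43 + 118404) + 28359) = 60043/((¼)*(-1/207)*118361 + 28359) = 60043/(-118361/828 + 28359) = 60043/(23362891/828) = 60043*(828/23362891) = 49715604/23362891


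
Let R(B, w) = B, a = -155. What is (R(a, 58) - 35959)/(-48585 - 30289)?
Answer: 18057/39437 ≈ 0.45787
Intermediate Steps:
(R(a, 58) - 35959)/(-48585 - 30289) = (-155 - 35959)/(-48585 - 30289) = -36114/(-78874) = -36114*(-1/78874) = 18057/39437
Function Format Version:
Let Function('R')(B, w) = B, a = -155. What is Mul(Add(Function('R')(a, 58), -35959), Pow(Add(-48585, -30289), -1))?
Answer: Rational(18057, 39437) ≈ 0.45787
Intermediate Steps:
Mul(Add(Function('R')(a, 58), -35959), Pow(Add(-48585, -30289), -1)) = Mul(Add(-155, -35959), Pow(Add(-48585, -30289), -1)) = Mul(-36114, Pow(-78874, -1)) = Mul(-36114, Rational(-1, 78874)) = Rational(18057, 39437)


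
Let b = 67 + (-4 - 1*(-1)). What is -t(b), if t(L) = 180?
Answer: -180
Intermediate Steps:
b = 64 (b = 67 + (-4 + 1) = 67 - 3 = 64)
-t(b) = -1*180 = -180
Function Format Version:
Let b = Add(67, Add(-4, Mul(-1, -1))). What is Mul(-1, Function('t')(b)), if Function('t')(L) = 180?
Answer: -180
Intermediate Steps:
b = 64 (b = Add(67, Add(-4, 1)) = Add(67, -3) = 64)
Mul(-1, Function('t')(b)) = Mul(-1, 180) = -180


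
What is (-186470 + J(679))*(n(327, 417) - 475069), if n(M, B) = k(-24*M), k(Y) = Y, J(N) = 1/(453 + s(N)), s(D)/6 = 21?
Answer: 52138679118293/579 ≈ 9.0049e+10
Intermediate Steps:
s(D) = 126 (s(D) = 6*21 = 126)
J(N) = 1/579 (J(N) = 1/(453 + 126) = 1/579)
n(M, B) = -24*M
(-186470 + J(679))*(n(327, 417) - 475069) = (-186470 + 1/579)*(-24*327 - 475069) = -107966129*(-7848 - 475069)/579 = -107966129/579*(-482917) = 52138679118293/579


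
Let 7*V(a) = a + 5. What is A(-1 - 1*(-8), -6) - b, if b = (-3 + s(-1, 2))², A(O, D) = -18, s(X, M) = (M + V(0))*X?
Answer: -2482/49 ≈ -50.653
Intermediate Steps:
V(a) = 5/7 + a/7 (V(a) = (a + 5)/7 = (5 + a)/7 = 5/7 + a/7)
s(X, M) = X*(5/7 + M) (s(X, M) = (M + (5/7 + (⅐)*0))*X = (M + (5/7 + 0))*X = (M + 5/7)*X = (5/7 + M)*X = X*(5/7 + M))
b = 1600/49 (b = (-3 + (⅐)*(-1)*(5 + 7*2))² = (-3 + (⅐)*(-1)*(5 + 14))² = (-3 + (⅐)*(-1)*19)² = (-3 - 19/7)² = (-40/7)² = 1600/49 ≈ 32.653)
A(-1 - 1*(-8), -6) - b = -18 - 1*1600/49 = -18 - 1600/49 = -2482/49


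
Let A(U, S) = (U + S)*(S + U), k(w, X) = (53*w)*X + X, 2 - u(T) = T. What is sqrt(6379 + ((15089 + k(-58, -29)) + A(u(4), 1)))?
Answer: sqrt(110586) ≈ 332.54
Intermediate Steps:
u(T) = 2 - T
k(w, X) = X + 53*X*w (k(w, X) = 53*X*w + X = X + 53*X*w)
A(U, S) = (S + U)**2 (A(U, S) = (S + U)*(S + U) = (S + U)**2)
sqrt(6379 + ((15089 + k(-58, -29)) + A(u(4), 1))) = sqrt(6379 + ((15089 - 29*(1 + 53*(-58))) + (1 + (2 - 1*4))**2)) = sqrt(6379 + ((15089 - 29*(1 - 3074)) + (1 + (2 - 4))**2)) = sqrt(6379 + ((15089 - 29*(-3073)) + (1 - 2)**2)) = sqrt(6379 + ((15089 + 89117) + (-1)**2)) = sqrt(6379 + (104206 + 1)) = sqrt(6379 + 104207) = sqrt(110586)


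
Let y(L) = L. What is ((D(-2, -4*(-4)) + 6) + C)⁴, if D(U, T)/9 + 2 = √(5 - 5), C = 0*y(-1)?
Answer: 20736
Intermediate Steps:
C = 0 (C = 0*(-1) = 0)
D(U, T) = -18 (D(U, T) = -18 + 9*√(5 - 5) = -18 + 9*√0 = -18 + 9*0 = -18 + 0 = -18)
((D(-2, -4*(-4)) + 6) + C)⁴ = ((-18 + 6) + 0)⁴ = (-12 + 0)⁴ = (-12)⁴ = 20736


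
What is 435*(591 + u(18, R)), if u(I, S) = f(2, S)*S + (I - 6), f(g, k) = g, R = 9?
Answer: 270135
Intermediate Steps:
u(I, S) = -6 + I + 2*S (u(I, S) = 2*S + (I - 6) = 2*S + (-6 + I) = -6 + I + 2*S)
435*(591 + u(18, R)) = 435*(591 + (-6 + 18 + 2*9)) = 435*(591 + (-6 + 18 + 18)) = 435*(591 + 30) = 435*621 = 270135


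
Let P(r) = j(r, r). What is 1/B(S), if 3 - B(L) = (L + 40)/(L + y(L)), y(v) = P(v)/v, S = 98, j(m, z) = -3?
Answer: 9601/15279 ≈ 0.62838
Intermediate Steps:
P(r) = -3
y(v) = -3/v
B(L) = 3 - (40 + L)/(L - 3/L) (B(L) = 3 - (L + 40)/(L - 3/L) = 3 - (40 + L)/(L - 3/L))
1/B(S) = 1/((-9 + 2*98*(-20 + 98))/(-3 + 98²)) = 1/((-9 + 2*98*78)/(-3 + 9604)) = 1/((-9 + 15288)/9601) = 1/((1/9601)*15279) = 1/(15279/9601) = 9601/15279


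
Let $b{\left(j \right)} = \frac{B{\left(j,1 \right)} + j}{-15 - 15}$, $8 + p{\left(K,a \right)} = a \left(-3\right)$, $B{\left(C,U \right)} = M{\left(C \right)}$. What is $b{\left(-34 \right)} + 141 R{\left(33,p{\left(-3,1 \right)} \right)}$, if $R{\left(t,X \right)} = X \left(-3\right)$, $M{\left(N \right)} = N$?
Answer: $\frac{69829}{15} \approx 4655.3$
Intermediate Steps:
$B{\left(C,U \right)} = C$
$p{\left(K,a \right)} = -8 - 3 a$ ($p{\left(K,a \right)} = -8 + a \left(-3\right) = -8 - 3 a$)
$b{\left(j \right)} = - \frac{j}{15}$ ($b{\left(j \right)} = \frac{j + j}{-15 - 15} = \frac{2 j}{-30} = 2 j \left(- \frac{1}{30}\right) = - \frac{j}{15}$)
$R{\left(t,X \right)} = - 3 X$
$b{\left(-34 \right)} + 141 R{\left(33,p{\left(-3,1 \right)} \right)} = \left(- \frac{1}{15}\right) \left(-34\right) + 141 \left(- 3 \left(-8 - 3\right)\right) = \frac{34}{15} + 141 \left(- 3 \left(-8 - 3\right)\right) = \frac{34}{15} + 141 \left(\left(-3\right) \left(-11\right)\right) = \frac{34}{15} + 141 \cdot 33 = \frac{34}{15} + 4653 = \frac{69829}{15}$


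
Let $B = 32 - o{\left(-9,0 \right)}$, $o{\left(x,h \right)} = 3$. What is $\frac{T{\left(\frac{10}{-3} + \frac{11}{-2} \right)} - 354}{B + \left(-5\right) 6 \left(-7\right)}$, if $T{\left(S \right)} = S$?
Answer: $- \frac{2177}{1434} \approx -1.5181$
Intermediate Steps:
$B = 29$ ($B = 32 - 3 = 29$)
$\frac{T{\left(\frac{10}{-3} + \frac{11}{-2} \right)} - 354}{B + \left(-5\right) 6 \left(-7\right)} = \frac{\left(\frac{10}{-3} + \frac{11}{-2}\right) - 354}{29 + \left(-5\right) 6 \left(-7\right)} = \frac{\left(10 \left(- \frac{1}{3}\right) + 11 \left(- \frac{1}{2}\right)\right) - 354}{29 - -210} = \frac{\left(- \frac{10}{3} - \frac{11}{2}\right) - 354}{29 + 210} = \frac{- \frac{53}{6} - 354}{239} = \left(- \frac{2177}{6}\right) \frac{1}{239} = - \frac{2177}{1434}$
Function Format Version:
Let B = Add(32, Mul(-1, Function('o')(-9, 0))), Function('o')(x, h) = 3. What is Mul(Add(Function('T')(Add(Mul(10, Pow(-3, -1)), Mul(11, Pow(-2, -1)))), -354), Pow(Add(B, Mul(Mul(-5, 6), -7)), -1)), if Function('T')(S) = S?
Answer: Rational(-2177, 1434) ≈ -1.5181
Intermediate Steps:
B = 29 (B = Add(32, Mul(-1, 3)) = Add(32, -3) = 29)
Mul(Add(Function('T')(Add(Mul(10, Pow(-3, -1)), Mul(11, Pow(-2, -1)))), -354), Pow(Add(B, Mul(Mul(-5, 6), -7)), -1)) = Mul(Add(Add(Mul(10, Pow(-3, -1)), Mul(11, Pow(-2, -1))), -354), Pow(Add(29, Mul(Mul(-5, 6), -7)), -1)) = Mul(Add(Add(Mul(10, Rational(-1, 3)), Mul(11, Rational(-1, 2))), -354), Pow(Add(29, Mul(-30, -7)), -1)) = Mul(Add(Add(Rational(-10, 3), Rational(-11, 2)), -354), Pow(Add(29, 210), -1)) = Mul(Add(Rational(-53, 6), -354), Pow(239, -1)) = Mul(Rational(-2177, 6), Rational(1, 239)) = Rational(-2177, 1434)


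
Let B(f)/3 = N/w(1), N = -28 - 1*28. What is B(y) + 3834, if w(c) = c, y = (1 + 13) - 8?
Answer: 3666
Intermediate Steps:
y = 6 (y = 14 - 8 = 6)
N = -56 (N = -28 - 28 = -56)
B(f) = -168 (B(f) = 3*(-56/1) = 3*(-56*1) = 3*(-56) = -168)
B(y) + 3834 = -168 + 3834 = 3666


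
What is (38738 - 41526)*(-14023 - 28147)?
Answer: 117569960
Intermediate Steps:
(38738 - 41526)*(-14023 - 28147) = -2788*(-42170) = 117569960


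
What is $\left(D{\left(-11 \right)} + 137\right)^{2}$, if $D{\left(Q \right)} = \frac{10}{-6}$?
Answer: $\frac{164836}{9} \approx 18315.0$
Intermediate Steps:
$D{\left(Q \right)} = - \frac{5}{3}$ ($D{\left(Q \right)} = 10 \left(- \frac{1}{6}\right) = - \frac{5}{3}$)
$\left(D{\left(-11 \right)} + 137\right)^{2} = \left(- \frac{5}{3} + 137\right)^{2} = \left(\frac{406}{3}\right)^{2} = \frac{164836}{9}$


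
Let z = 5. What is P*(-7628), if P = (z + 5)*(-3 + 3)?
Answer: 0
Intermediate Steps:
P = 0 (P = (5 + 5)*(-3 + 3) = 10*0 = 0)
P*(-7628) = 0*(-7628) = 0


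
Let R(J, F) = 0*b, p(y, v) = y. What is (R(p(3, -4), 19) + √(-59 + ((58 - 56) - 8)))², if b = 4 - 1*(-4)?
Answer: -65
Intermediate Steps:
b = 8 (b = 4 + 4 = 8)
R(J, F) = 0 (R(J, F) = 0*8 = 0)
(R(p(3, -4), 19) + √(-59 + ((58 - 56) - 8)))² = (0 + √(-59 + ((58 - 56) - 8)))² = (0 + √(-59 + (2 - 8)))² = (0 + √(-59 - 6))² = (0 + √(-65))² = (0 + I*√65)² = (I*√65)² = -65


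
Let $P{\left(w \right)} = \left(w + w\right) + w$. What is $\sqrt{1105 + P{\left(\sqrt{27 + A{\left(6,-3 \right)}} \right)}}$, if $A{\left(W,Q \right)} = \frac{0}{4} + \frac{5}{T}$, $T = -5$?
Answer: $\sqrt{1105 + 3 \sqrt{26}} \approx 33.471$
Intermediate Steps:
$A{\left(W,Q \right)} = -1$ ($A{\left(W,Q \right)} = \frac{0}{4} + \frac{5}{-5} = 0 \cdot \frac{1}{4} + 5 \left(- \frac{1}{5}\right) = 0 - 1 = -1$)
$P{\left(w \right)} = 3 w$ ($P{\left(w \right)} = 2 w + w = 3 w$)
$\sqrt{1105 + P{\left(\sqrt{27 + A{\left(6,-3 \right)}} \right)}} = \sqrt{1105 + 3 \sqrt{27 - 1}} = \sqrt{1105 + 3 \sqrt{26}}$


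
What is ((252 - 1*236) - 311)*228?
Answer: -67260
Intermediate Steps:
((252 - 1*236) - 311)*228 = ((252 - 236) - 311)*228 = (16 - 311)*228 = -295*228 = -67260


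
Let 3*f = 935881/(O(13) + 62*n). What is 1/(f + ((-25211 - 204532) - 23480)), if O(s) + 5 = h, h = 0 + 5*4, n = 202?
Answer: -37617/9524553710 ≈ -3.9495e-6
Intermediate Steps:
h = 20 (h = 0 + 20 = 20)
O(s) = 15 (O(s) = -5 + 20 = 15)
f = 935881/37617 (f = (935881/(15 + 62*202))/3 = (935881/(15 + 12524))/3 = (935881/12539)/3 = (935881*(1/12539))/3 = (1/3)*(935881/12539) = 935881/37617 ≈ 24.879)
1/(f + ((-25211 - 204532) - 23480)) = 1/(935881/37617 + ((-25211 - 204532) - 23480)) = 1/(935881/37617 + (-229743 - 23480)) = 1/(935881/37617 - 253223) = 1/(-9524553710/37617) = -37617/9524553710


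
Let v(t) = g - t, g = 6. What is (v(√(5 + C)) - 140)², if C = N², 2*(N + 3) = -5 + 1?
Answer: (134 + √30)² ≈ 19454.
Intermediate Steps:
N = -5 (N = -3 + (-5 + 1)/2 = -3 + (½)*(-4) = -3 - 2 = -5)
C = 25 (C = (-5)² = 25)
v(t) = 6 - t
(v(√(5 + C)) - 140)² = ((6 - √(5 + 25)) - 140)² = ((6 - √30) - 140)² = (-134 - √30)²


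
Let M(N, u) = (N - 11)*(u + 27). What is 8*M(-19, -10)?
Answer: -4080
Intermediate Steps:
M(N, u) = (-11 + N)*(27 + u)
8*M(-19, -10) = 8*(-297 - 11*(-10) + 27*(-19) - 19*(-10)) = 8*(-297 + 110 - 513 + 190) = 8*(-510) = -4080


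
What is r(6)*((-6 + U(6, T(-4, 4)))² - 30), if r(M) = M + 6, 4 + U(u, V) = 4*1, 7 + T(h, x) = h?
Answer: 72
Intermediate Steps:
T(h, x) = -7 + h
U(u, V) = 0 (U(u, V) = -4 + 4*1 = -4 + 4 = 0)
r(M) = 6 + M
r(6)*((-6 + U(6, T(-4, 4)))² - 30) = (6 + 6)*((-6 + 0)² - 30) = 12*((-6)² - 30) = 12*(36 - 30) = 12*6 = 72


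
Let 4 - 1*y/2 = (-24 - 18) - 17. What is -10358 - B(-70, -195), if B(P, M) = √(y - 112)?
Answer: -10358 - √14 ≈ -10362.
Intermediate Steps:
y = 126 (y = 8 - 2*((-24 - 18) - 17) = 8 - 2*(-42 - 17) = 8 - 2*(-59) = 8 + 118 = 126)
B(P, M) = √14 (B(P, M) = √(126 - 112) = √14)
-10358 - B(-70, -195) = -10358 - √14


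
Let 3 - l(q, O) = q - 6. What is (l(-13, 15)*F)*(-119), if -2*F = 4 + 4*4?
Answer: 26180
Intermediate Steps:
l(q, O) = 9 - q (l(q, O) = 3 - (q - 6) = 3 - (-6 + q) = 3 + (6 - q) = 9 - q)
F = -10 (F = -(4 + 4*4)/2 = -(4 + 16)/2 = -½*20 = -10)
(l(-13, 15)*F)*(-119) = ((9 - 1*(-13))*(-10))*(-119) = ((9 + 13)*(-10))*(-119) = (22*(-10))*(-119) = -220*(-119) = 26180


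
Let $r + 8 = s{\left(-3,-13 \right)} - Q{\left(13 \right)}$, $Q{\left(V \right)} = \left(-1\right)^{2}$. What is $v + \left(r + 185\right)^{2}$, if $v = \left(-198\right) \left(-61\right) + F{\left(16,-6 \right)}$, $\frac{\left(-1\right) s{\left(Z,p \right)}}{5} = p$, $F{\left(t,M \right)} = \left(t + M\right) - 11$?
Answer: $70158$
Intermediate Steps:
$F{\left(t,M \right)} = -11 + M + t$ ($F{\left(t,M \right)} = \left(M + t\right) - 11 = -11 + M + t$)
$s{\left(Z,p \right)} = - 5 p$
$Q{\left(V \right)} = 1$
$r = 56$ ($r = -8 - -64 = -8 + \left(65 - 1\right) = -8 + 64 = 56$)
$v = 12077$ ($v = \left(-198\right) \left(-61\right) - 1 = 12078 - 1 = 12077$)
$v + \left(r + 185\right)^{2} = 12077 + \left(56 + 185\right)^{2} = 12077 + 241^{2} = 12077 + 58081 = 70158$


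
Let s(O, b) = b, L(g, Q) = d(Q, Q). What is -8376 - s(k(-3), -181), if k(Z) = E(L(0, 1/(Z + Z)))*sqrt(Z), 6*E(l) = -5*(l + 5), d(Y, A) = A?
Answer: -8195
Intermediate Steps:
L(g, Q) = Q
E(l) = -25/6 - 5*l/6 (E(l) = (-5*(l + 5))/6 = (-5*(5 + l))/6 = (-25 - 5*l)/6 = -25/6 - 5*l/6)
k(Z) = sqrt(Z)*(-25/6 - 5/(12*Z)) (k(Z) = (-25/6 - 5/(6*(Z + Z)))*sqrt(Z) = (-25/6 - 5*1/(2*Z)/6)*sqrt(Z) = (-25/6 - 5/(12*Z))*sqrt(Z) = sqrt(Z)*(-25/6 - 5/(12*Z)))
-8376 - s(k(-3), -181) = -8376 - 1*(-181) = -8376 + 181 = -8195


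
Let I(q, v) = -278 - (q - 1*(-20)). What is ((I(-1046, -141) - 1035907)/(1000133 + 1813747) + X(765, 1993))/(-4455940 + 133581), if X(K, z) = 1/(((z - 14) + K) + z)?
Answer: 1633578101/19204744678270680 ≈ 8.5061e-8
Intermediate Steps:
I(q, v) = -298 - q (I(q, v) = -278 - (q + 20) = -278 - (20 + q) = -278 + (-20 - q) = -298 - q)
X(K, z) = 1/(-14 + K + 2*z) (X(K, z) = 1/(((-14 + z) + K) + z) = 1/((-14 + K + z) + z) = 1/(-14 + K + 2*z))
((I(-1046, -141) - 1035907)/(1000133 + 1813747) + X(765, 1993))/(-4455940 + 133581) = (((-298 - 1*(-1046)) - 1035907)/(1000133 + 1813747) + 1/(-14 + 765 + 2*1993))/(-4455940 + 133581) = (((-298 + 1046) - 1035907)/2813880 + 1/(-14 + 765 + 3986))/(-4322359) = ((748 - 1035907)*(1/2813880) + 1/4737)*(-1/4322359) = (-1035159*1/2813880 + 1/4737)*(-1/4322359) = (-345053/937960 + 1/4737)*(-1/4322359) = -1633578101/4443116520*(-1/4322359) = 1633578101/19204744678270680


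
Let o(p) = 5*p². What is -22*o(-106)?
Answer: -1235960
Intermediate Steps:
-22*o(-106) = -110*(-106)² = -110*11236 = -22*56180 = -1235960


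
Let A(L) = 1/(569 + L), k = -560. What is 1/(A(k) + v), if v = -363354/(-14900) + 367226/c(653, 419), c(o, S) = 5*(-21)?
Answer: -469350/1630002419 ≈ -0.00028794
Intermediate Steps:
c(o, S) = -105
v = -543351523/156450 (v = -363354/(-14900) + 367226/(-105) = -363354*(-1/14900) + 367226*(-1/105) = 181677/7450 - 367226/105 = -543351523/156450 ≈ -3473.0)
1/(A(k) + v) = 1/(1/(569 - 560) - 543351523/156450) = 1/(1/9 - 543351523/156450) = 1/(-1630002419/469350) = -469350/1630002419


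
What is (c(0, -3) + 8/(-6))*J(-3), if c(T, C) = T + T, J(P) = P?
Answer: 4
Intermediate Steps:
c(T, C) = 2*T
(c(0, -3) + 8/(-6))*J(-3) = (2*0 + 8/(-6))*(-3) = (0 + 8*(-⅙))*(-3) = (0 - 4/3)*(-3) = -4/3*(-3) = 4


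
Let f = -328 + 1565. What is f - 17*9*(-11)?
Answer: 2920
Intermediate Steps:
f = 1237
f - 17*9*(-11) = 1237 - 17*9*(-11) = 1237 - 153*(-11) = 1237 - 1*(-1683) = 1237 + 1683 = 2920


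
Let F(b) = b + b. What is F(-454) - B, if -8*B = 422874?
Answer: 207805/4 ≈ 51951.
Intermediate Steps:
B = -211437/4 (B = -⅛*422874 = -211437/4 ≈ -52859.)
F(b) = 2*b
F(-454) - B = 2*(-454) - 1*(-211437/4) = -908 + 211437/4 = 207805/4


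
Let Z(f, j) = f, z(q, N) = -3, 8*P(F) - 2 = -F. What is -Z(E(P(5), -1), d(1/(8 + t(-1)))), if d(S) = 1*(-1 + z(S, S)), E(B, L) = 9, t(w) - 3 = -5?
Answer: -9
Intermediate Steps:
t(w) = -2 (t(w) = 3 - 5 = -2)
P(F) = ¼ - F/8 (P(F) = ¼ + (-F)/8 = ¼ - F/8)
d(S) = -4 (d(S) = 1*(-1 - 3) = 1*(-4) = -4)
-Z(E(P(5), -1), d(1/(8 + t(-1)))) = -1*9 = -9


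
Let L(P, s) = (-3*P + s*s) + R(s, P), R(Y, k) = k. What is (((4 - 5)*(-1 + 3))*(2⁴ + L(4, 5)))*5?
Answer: -330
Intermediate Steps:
L(P, s) = s² - 2*P (L(P, s) = (-3*P + s*s) + P = (-3*P + s²) + P = (s² - 3*P) + P = s² - 2*P)
(((4 - 5)*(-1 + 3))*(2⁴ + L(4, 5)))*5 = (((4 - 5)*(-1 + 3))*(2⁴ + (5² - 2*4)))*5 = ((-1*2)*(16 + (25 - 8)))*5 = -2*(16 + 17)*5 = -2*33*5 = -66*5 = -330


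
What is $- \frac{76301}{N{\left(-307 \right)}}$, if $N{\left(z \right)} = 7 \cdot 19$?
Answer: $- \frac{76301}{133} \approx -573.69$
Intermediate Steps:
$N{\left(z \right)} = 133$
$- \frac{76301}{N{\left(-307 \right)}} = - \frac{76301}{133}$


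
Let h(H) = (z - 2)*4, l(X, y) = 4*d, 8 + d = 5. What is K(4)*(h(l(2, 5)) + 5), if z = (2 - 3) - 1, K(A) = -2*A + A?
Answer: 44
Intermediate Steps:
d = -3 (d = -8 + 5 = -3)
K(A) = -A
l(X, y) = -12 (l(X, y) = 4*(-3) = -12)
z = -2 (z = -1 - 1 = -2)
h(H) = -16 (h(H) = (-2 - 2)*4 = -4*4 = -16)
K(4)*(h(l(2, 5)) + 5) = (-1*4)*(-16 + 5) = -4*(-11) = 44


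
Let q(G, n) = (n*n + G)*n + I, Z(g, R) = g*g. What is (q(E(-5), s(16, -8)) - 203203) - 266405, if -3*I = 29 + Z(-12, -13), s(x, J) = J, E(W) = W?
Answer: -1410413/3 ≈ -4.7014e+5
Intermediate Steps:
Z(g, R) = g²
I = -173/3 (I = -(29 + (-12)²)/3 = -(29 + 144)/3 = -⅓*173 = -173/3 ≈ -57.667)
q(G, n) = -173/3 + n*(G + n²) (q(G, n) = (n*n + G)*n - 173/3 = (n² + G)*n - 173/3 = (G + n²)*n - 173/3 = n*(G + n²) - 173/3 = -173/3 + n*(G + n²))
(q(E(-5), s(16, -8)) - 203203) - 266405 = ((-173/3 + (-8)³ - 5*(-8)) - 203203) - 266405 = ((-173/3 - 512 + 40) - 203203) - 266405 = (-1589/3 - 203203) - 266405 = -611198/3 - 266405 = -1410413/3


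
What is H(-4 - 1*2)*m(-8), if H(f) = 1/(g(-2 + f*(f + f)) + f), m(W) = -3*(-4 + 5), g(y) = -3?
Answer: ⅓ ≈ 0.33333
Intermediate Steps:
m(W) = -3 (m(W) = -3*1 = -3)
H(f) = 1/(-3 + f)
H(-4 - 1*2)*m(-8) = -3/(-3 + (-4 - 1*2)) = -3/(-3 + (-4 - 2)) = -3/(-3 - 6) = -3/(-9) = -⅑*(-3) = ⅓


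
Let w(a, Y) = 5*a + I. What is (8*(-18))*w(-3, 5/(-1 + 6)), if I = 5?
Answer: 1440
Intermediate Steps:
w(a, Y) = 5 + 5*a (w(a, Y) = 5*a + 5 = 5 + 5*a)
(8*(-18))*w(-3, 5/(-1 + 6)) = (8*(-18))*(5 + 5*(-3)) = -144*(5 - 15) = -144*(-10) = 1440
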